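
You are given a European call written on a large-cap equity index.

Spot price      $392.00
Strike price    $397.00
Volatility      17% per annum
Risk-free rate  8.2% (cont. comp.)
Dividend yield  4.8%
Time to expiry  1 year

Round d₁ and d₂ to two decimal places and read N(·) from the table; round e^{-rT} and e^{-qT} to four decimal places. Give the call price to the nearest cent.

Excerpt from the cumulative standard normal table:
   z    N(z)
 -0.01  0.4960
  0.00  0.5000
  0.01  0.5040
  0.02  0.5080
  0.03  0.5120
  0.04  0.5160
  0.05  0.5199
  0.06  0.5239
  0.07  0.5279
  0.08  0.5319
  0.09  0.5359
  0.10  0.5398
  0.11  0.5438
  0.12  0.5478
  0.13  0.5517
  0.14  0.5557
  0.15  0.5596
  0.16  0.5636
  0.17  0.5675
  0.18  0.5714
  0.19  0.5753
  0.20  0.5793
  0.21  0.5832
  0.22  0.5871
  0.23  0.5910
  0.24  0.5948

$29.16

T = 1;  σ√T = 0.1700
d₁ = [ln(392/397) + (0.082 − 0.048 + ½·0.17²)·1] / (σ√T) = (-0.0127 + 0.0485) / 0.1700 = 0.2104 which rounds to 0.21
d₂ = 0.2104 − 0.1700 = 0.0404 which rounds to 0.04
e^(−qT) = e^(−0.048·1) = 0.9531;  e^(−rT) = e^(−0.082·1) = 0.9213
N(d₁) = N(0.21) = 0.5832;  N(d₂) = N(0.04) = 0.5160
C = 392·0.9531·0.5832 − 397·0.9213·0.5160 = 217.8924 − 188.7301 = 29.1622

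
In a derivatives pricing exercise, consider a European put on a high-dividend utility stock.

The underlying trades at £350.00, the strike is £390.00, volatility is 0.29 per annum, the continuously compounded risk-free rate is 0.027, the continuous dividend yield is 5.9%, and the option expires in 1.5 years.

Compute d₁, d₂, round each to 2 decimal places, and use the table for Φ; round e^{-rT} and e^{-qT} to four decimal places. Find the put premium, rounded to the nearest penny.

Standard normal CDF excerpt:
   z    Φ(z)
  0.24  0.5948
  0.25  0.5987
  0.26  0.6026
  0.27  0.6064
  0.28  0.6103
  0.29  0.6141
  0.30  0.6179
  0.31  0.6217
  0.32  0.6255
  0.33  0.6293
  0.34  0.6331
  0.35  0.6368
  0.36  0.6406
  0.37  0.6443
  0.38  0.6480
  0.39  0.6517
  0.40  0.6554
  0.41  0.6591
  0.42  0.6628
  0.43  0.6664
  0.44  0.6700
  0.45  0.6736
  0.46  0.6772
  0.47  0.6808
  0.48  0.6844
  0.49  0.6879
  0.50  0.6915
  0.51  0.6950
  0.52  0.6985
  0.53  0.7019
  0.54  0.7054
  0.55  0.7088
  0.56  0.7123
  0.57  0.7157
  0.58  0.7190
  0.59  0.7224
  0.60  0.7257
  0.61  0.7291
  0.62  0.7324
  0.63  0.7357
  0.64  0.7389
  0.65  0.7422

σ√T = 0.29 × 1.2247 = 0.3552
d₁ = [ln(350/390) + (0.027 − 0.059 + 0.29²/2)·1.5] / 0.3552 = [-0.1082 + 0.0151] / 0.3552 = -0.2622 → -0.26
d₂ = d₁ − σ√T = -0.2622 − 0.3552 = -0.6174 → -0.62
exp(−qT) = exp(−0.059·1.5) = 0.9153;  exp(−rT) = exp(−0.027·1.5) = 0.9603
N(−d₂) = N(0.62) = 0.7324;  N(−d₁) = N(0.26) = 0.6026
P = 390·0.9603·0.7324 − 350·0.9153·0.6026 = 274.2963 − 193.0459 = 81.2503

£81.25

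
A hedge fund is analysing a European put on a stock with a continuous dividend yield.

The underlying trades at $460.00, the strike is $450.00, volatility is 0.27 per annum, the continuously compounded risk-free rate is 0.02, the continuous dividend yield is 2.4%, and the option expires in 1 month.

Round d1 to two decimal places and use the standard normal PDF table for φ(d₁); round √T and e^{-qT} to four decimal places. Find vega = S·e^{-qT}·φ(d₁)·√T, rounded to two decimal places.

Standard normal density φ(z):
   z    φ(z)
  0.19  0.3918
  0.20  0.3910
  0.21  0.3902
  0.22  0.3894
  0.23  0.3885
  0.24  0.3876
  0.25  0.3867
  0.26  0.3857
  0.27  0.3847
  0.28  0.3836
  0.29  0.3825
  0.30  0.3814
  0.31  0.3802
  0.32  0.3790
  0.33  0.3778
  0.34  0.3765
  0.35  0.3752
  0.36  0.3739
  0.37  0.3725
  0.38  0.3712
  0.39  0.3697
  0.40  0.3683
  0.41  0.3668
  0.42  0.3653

σ√T = 0.27 × 0.2887 = 0.0779
ln(S/K) + (r − q + σ²/2)T = ln(460/450) + (0.02 − 0.024 + 0.27²/2)·0.08333 = 0.0220 + 0.0027 = 0.0247
d₁ = 0.0247 / 0.0779 = 0.3167 ⇒ 0.32
√T = √0.08333 = 0.2887
φ(d₁) = φ(0.32) = 0.3790
e^(−qT) = e^(−0.024·0.08333) = 0.9980
vega = S·e^(−qT)·φ(d₁)·√T = 460·0.9980·0.3790·0.2887 = 50.2313

50.23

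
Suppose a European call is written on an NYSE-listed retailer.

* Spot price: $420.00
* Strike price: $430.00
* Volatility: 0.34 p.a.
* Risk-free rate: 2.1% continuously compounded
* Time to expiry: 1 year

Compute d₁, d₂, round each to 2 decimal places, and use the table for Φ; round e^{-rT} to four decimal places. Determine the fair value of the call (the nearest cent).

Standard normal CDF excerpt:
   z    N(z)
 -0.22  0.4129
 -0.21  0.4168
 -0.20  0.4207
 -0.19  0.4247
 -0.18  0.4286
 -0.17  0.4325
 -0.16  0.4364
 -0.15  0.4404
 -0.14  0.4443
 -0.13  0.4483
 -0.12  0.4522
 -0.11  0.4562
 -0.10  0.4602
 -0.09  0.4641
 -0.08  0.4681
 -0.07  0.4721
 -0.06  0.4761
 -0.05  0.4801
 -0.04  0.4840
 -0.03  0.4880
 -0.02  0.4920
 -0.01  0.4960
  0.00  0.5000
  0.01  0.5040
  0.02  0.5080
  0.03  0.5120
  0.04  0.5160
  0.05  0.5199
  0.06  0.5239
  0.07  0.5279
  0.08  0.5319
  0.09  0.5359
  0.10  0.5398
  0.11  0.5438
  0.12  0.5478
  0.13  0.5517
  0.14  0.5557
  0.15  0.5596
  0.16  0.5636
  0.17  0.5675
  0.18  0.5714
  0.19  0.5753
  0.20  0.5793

T = 1;  σ√T = 0.3400
d₁ = [ln(420/430) + (0.021 + ½·0.34²)·1] / (σ√T) = (-0.0235 + 0.0788) / 0.3400 = 0.1626 which rounds to 0.16
d₂ = 0.1626 − 0.3400 = -0.1774 which rounds to -0.18
e^(−rT) = e^(−0.021·1) = 0.9792
N(d₁) = N(0.16) = 0.5636;  N(d₂) = N(-0.18) = 0.4286
C = 420·0.5636 − 430·0.9792·0.4286 = 236.7120 − 180.4646 = 56.2474

$56.25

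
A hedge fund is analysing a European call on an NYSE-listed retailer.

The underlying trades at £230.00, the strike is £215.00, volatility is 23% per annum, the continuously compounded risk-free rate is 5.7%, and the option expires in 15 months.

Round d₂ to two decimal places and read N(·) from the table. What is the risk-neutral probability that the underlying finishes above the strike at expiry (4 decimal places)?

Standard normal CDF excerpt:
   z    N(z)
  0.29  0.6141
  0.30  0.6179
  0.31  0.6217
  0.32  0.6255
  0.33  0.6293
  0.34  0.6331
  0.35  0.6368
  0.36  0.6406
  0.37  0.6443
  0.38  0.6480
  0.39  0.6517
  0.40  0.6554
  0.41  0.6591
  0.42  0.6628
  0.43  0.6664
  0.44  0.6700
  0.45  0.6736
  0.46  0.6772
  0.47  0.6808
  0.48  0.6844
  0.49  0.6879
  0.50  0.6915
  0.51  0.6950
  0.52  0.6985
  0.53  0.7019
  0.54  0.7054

σ√T = 0.23 × 1.1180 = 0.2571
d₁ = [ln(230/215) + (0.057 + 0.23²/2)·1.25] / 0.2571 = [0.0674 + 0.1043] / 0.2571 = 0.6679 ≈ 0.67
d₂ = d₁ − σ√T = 0.6679 − 0.2571 = 0.4108 ≈ 0.41
Risk-neutral Pr[S_T > K] = N(d₂) = N(0.41) = 0.6591

0.6591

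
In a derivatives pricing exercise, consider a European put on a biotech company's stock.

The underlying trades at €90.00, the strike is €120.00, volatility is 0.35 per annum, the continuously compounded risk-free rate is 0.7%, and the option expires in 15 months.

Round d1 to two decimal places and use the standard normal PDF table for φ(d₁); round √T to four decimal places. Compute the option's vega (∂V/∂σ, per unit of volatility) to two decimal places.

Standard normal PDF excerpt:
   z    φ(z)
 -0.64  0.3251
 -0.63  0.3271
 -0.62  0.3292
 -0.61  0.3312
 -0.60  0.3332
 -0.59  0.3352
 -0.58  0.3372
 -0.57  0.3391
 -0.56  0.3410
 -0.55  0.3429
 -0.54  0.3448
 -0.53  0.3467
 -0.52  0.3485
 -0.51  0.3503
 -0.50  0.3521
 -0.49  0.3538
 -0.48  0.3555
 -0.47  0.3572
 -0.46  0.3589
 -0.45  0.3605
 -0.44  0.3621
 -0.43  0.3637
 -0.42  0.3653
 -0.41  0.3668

σ√T = 0.35·√1.25 = 0.3913
d₁ = [ln(90/120) + (0.007 + 0.35²/2)·1.25] / 0.3913 = [-0.2877 + 0.0853] / 0.3913 = -0.5172 ⇒ -0.52
√T = √1.25 = 1.1180
φ(d₁) = φ(-0.52) = 0.3485
vega = S·φ(d₁)·√T = 90·0.3485·1.1180 = 35.0661
(Vega is the same for a European call and put with the same parameters.)

35.07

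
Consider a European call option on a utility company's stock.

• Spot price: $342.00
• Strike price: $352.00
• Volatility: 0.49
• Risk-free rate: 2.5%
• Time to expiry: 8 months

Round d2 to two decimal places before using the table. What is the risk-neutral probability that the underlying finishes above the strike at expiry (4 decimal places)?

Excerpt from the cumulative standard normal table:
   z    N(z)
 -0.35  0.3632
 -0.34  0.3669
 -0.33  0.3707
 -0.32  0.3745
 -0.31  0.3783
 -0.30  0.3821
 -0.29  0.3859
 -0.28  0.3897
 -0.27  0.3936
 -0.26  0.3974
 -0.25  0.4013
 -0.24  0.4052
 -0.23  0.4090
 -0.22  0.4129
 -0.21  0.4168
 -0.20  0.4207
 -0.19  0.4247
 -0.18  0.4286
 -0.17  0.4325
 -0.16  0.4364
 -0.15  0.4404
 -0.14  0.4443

0.4090

σ√T = 0.49 × 0.8165 = 0.4001
d₁ = [ln(342/352) + (0.025 + 0.49²/2)·0.6667] / 0.4001 = [-0.0288 + 0.0967] / 0.4001 = 0.1697 ⇒ 0.17
d₂ = d₁ − σ√T = 0.1697 − 0.4001 = -0.2304 ⇒ -0.23
Risk-neutral Pr[S_T > K] = N(d₂) = N(-0.23) = 0.4090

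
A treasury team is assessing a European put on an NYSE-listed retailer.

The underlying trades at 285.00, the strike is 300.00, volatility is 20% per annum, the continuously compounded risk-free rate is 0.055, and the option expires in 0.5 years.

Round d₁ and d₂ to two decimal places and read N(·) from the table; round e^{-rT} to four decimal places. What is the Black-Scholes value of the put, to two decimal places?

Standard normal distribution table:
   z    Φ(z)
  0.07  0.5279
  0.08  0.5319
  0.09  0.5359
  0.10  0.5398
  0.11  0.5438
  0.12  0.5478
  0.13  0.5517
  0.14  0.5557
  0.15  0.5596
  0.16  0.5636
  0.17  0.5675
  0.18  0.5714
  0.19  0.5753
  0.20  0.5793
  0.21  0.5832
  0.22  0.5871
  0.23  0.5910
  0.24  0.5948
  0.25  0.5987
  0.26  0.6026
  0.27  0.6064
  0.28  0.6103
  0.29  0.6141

19.76

T = 0.5;  σ√T = 0.1414
d₁ = [ln(285/300) + (0.055 + ½·0.2²)·0.5] / (σ√T) = (-0.0513 + 0.0375) / 0.1414 = -0.0975 which rounds to -0.10
d₂ = -0.0975 − 0.1414 = -0.2390 which rounds to -0.24
e^(−rT) = e^(−0.055·0.5) = 0.9729
N(−d₂) = N(0.24) = 0.5948;  N(−d₁) = N(0.10) = 0.5398
P = 300·0.9729·0.5948 − 285·0.5398 = 173.6043 − 153.8430 = 19.7613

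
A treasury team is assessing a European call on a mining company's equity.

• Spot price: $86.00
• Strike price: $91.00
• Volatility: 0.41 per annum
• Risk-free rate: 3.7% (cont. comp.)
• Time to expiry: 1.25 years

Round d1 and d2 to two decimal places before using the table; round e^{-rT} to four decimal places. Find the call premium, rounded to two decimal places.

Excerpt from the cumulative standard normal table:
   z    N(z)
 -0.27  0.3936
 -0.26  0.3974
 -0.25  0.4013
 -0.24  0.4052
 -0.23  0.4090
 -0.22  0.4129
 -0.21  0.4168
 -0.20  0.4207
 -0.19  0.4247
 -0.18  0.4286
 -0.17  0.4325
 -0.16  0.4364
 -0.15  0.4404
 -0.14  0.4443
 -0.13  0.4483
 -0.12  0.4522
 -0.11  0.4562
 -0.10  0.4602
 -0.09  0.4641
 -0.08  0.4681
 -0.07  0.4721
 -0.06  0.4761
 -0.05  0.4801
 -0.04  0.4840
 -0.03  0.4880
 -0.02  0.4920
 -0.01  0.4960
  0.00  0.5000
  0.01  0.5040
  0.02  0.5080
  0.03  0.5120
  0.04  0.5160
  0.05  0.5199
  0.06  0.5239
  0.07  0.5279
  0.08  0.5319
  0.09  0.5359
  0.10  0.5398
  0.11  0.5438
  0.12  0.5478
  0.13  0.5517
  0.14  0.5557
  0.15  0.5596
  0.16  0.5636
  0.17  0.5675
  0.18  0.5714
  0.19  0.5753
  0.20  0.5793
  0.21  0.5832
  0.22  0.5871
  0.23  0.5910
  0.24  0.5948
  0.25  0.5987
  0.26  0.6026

σ√T = 0.41 × 1.1180 = 0.4584
d₁ = [ln(86/91) + (0.037 + ½·0.41²)·1.25] / (σ√T) = (-0.0565 + 0.1513) / 0.4584 = 0.2068 which rounds to 0.21
d₂ = 0.2068 − 0.4584 = -0.2516 which rounds to -0.25
exp(−rT) = exp(−0.037·1.25) = 0.9548
N(d₁) = N(0.21) = 0.5832;  N(d₂) = N(-0.25) = 0.4013
C = 86·0.5832 − 91·0.9548·0.4013 = 50.1552 − 34.8677 = 15.2875

$15.29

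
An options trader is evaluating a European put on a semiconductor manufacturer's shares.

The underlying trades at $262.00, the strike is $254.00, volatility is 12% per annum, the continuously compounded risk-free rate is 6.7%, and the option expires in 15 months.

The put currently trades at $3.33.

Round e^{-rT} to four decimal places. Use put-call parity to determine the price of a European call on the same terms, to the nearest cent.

e^(−rT) = e^(−0.067·1.25) = 0.9197
Put-call parity: C − P = S − K·e^(−rT) = 262 − 254·0.9197 = 262 − 233.6038 = 28.3962
C = P + (C − P) = 3.33 + (28.3962) = 31.7262

$31.73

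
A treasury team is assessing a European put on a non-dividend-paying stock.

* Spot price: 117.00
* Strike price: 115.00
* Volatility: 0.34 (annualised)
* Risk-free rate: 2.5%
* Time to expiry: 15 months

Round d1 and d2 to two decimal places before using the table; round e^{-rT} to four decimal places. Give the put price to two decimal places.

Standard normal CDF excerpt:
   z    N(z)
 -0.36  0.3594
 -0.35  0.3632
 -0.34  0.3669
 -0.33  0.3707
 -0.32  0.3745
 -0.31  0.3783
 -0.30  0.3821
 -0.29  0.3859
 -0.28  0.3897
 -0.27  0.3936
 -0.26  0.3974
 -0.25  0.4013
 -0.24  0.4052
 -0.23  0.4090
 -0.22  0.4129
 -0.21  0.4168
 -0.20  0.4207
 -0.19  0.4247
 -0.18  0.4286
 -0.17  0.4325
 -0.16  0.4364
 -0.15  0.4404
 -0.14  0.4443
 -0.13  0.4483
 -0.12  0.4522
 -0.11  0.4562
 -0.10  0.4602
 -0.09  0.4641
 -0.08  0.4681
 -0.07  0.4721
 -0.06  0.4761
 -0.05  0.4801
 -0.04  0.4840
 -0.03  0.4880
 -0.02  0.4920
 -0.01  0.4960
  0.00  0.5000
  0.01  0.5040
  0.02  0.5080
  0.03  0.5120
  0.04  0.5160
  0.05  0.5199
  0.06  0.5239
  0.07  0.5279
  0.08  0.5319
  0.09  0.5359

14.58

σ√T = 0.34·√1.25 = 0.3801
d₁ = [ln(117/115) + (0.025 + 0.34²/2)·1.25] / 0.3801 = [0.0172 + 0.1035] / 0.3801 = 0.3176 which rounds to 0.32
d₂ = d₁ − σ√T = 0.3176 − 0.3801 = -0.0625 which rounds to -0.06
exp(−rT) = exp(−0.025·1.25) = 0.9692
P = 115·0.9692·N(0.06) − 117·N(-0.32) = 115·0.9692·0.5239 − 117·0.3745 = 58.3928 − 43.8165 = 14.5763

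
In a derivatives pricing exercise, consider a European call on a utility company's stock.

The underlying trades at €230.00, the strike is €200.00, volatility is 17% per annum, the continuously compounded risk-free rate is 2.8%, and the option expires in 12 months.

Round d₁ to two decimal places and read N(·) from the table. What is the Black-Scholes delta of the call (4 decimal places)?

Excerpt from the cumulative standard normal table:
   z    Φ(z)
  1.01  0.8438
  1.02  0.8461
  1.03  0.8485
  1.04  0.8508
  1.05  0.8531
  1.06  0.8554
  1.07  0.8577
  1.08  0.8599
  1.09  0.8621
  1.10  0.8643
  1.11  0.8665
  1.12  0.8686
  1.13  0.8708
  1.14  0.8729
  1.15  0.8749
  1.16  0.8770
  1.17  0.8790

0.8577

T = 1;  σ√T = 0.1700
d₁ = [ln(230/200) + (0.028 + 0.17²/2)·1] / 0.1700 = [0.1398 + 0.0425] / 0.1700 = 1.0718 ≈ 1.07
N(d₁) = N(1.07) = 0.8577
Δ_call = N(d₁) = 0.8577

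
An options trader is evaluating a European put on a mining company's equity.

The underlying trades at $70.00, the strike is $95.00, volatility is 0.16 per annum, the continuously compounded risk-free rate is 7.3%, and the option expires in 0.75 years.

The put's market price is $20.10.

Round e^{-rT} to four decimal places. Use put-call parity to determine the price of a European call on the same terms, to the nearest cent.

$0.16

e^(−rT) = e^(−0.073·0.75) = 0.9467
Put-call parity: C − P = S − K·e^(−rT) = 70 − 95·0.9467 = 70 − 89.9365 = -19.9365
C = P + (C − P) = 20.10 + (-19.9365) = 0.1635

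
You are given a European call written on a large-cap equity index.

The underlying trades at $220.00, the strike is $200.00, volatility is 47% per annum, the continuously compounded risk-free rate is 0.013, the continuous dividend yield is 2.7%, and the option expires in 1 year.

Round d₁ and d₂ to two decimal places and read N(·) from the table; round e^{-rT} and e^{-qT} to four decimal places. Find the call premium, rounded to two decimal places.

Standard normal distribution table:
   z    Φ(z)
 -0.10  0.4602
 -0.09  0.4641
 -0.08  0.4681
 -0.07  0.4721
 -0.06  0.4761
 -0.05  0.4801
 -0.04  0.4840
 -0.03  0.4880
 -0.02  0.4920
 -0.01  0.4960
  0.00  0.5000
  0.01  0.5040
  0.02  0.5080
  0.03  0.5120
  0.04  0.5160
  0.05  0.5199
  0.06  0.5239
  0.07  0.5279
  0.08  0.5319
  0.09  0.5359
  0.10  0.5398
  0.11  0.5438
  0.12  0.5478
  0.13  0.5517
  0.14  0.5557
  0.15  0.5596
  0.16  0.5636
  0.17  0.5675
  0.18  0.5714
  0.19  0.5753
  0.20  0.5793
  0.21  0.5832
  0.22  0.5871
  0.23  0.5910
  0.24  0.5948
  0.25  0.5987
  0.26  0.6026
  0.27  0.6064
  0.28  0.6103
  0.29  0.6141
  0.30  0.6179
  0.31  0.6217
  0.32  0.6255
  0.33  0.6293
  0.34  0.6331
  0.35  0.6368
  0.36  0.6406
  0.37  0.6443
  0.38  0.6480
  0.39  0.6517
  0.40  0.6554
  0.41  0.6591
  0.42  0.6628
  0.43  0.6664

σ√T = 0.47·√1 = 0.4700
d₁ = [ln(220/200) + (0.013 − 0.027 + 0.47²/2)·1] / 0.4700 = [0.0953 + 0.0964] / 0.4700 = 0.4080 → 0.41
d₂ = d₁ − σ√T = 0.4080 − 0.4700 = -0.0620 → -0.06
exp(−qT) = exp(−0.027·1) = 0.9734;  exp(−rT) = exp(−0.013·1) = 0.9871
N(d₁) = N(0.41) = 0.6591;  N(d₂) = N(-0.06) = 0.4761
C = 220·0.9734·0.6591 − 200·0.9871·0.4761 = 141.1449 − 93.9917 = 47.1533

$47.15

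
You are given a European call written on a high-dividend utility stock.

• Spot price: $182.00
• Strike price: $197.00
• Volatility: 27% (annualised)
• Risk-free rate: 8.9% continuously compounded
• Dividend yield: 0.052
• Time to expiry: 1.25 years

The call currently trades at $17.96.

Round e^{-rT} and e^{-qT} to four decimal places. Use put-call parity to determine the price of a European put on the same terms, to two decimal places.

e^(−qT) = e^(−0.052·1.25) = 0.9371;  e^(−rT) = e^(−0.089·1.25) = 0.8947
Put-call parity: C − P = S·e^(−qT) − K·e^(−rT) = 182·0.9371 − 197·0.8947 = 170.5522 − 176.2559 = -5.7037
P = C − (C − P) = 17.96 − (-5.7037) = 23.6637

$23.66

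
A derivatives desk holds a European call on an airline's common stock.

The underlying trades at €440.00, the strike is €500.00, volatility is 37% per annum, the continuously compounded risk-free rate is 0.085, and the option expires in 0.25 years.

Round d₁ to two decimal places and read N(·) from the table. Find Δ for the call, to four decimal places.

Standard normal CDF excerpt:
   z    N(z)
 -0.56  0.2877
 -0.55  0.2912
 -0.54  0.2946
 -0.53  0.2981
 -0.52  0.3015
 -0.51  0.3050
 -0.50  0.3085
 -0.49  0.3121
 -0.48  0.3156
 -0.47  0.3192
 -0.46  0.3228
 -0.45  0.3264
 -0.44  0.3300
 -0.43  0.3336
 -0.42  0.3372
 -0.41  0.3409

0.3156

σ√T = 0.37·√0.25 = 0.1850
d₁ = [ln(440/500) + (0.085 + 0.37²/2)·0.25] / 0.1850 = [-0.1278 + 0.0384] / 0.1850 = -0.4836 ≈ -0.48
N(d₁) = N(-0.48) = 0.3156
Δ_call = N(d₁) = 0.3156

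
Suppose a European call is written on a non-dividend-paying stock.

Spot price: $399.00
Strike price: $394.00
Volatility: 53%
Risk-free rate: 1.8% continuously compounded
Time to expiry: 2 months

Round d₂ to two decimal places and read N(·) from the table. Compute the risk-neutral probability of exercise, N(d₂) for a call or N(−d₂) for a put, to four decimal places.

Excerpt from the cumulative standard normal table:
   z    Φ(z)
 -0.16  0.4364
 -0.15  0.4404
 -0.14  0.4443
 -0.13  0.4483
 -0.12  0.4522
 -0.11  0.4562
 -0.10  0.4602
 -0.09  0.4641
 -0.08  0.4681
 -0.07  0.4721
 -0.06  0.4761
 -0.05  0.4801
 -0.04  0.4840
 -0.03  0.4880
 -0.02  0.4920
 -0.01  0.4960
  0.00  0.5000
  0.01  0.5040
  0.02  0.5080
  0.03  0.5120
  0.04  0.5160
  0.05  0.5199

σ√T = 0.53 × 0.4082 = 0.2164
d₁ = [ln(399/394) + (0.018 + ½·0.53²)·0.1667] / (σ√T) = (0.0126 + 0.0264) / 0.2164 = 0.1803 which rounds to 0.18
d₂ = 0.1803 − 0.2164 = -0.0360 which rounds to -0.04
Pr(exercise) under Q = N(d₂) = 0.4840

0.4840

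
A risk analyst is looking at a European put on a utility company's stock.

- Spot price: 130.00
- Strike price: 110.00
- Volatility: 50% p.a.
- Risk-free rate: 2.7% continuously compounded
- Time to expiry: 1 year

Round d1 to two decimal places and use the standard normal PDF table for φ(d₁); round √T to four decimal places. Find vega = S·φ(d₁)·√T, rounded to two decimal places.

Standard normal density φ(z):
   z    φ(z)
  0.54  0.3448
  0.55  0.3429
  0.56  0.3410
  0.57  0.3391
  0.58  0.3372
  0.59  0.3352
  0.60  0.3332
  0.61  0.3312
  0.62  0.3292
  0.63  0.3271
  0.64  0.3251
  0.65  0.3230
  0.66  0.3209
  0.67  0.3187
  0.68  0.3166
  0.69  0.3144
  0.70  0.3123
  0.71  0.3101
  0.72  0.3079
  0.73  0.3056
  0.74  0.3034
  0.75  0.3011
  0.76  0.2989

σ√T = 0.5 × 1.0000 = 0.5000
d₁ = [ln(130/110) + (0.027 + 0.5²/2)·1] / 0.5000 = [0.1671 + 0.1520] / 0.5000 = 0.6381 ≈ 0.64
√T = √1 = 1.0000
φ(d₁) = φ(0.64) = 0.3251
vega = S·φ(d₁)·√T = 130·0.3251·1.0000 = 42.2630
(Call and put vega coincide under Black-Scholes.)

42.26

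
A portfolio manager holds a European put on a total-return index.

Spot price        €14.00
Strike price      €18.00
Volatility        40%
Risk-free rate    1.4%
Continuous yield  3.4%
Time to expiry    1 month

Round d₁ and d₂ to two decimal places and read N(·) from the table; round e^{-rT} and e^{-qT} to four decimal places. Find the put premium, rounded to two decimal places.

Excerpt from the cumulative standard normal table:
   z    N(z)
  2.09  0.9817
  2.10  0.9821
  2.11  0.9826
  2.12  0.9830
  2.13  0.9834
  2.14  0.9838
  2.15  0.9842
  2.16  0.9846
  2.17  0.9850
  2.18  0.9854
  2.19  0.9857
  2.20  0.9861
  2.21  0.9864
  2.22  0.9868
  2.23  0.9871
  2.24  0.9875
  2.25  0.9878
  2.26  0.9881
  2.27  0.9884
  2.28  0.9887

€4.03

T = 0.08333;  σ√T = 0.1155
ln(S/K) + (r − q + σ²/2)T = ln(14/18) + (0.014 − 0.034 + 0.4²/2)·0.08333 = -0.2513 + 0.0050 = -0.2463
d₁ = -0.2463 / 0.1155 = -2.1331 ≈ -2.13
d₂ = d₁ − σ√T = -2.1331 − 0.1155 = -2.2486 ≈ -2.25
exp(−qT) = exp(−0.034·0.08333) = 0.9972;  exp(−rT) = exp(−0.014·0.08333) = 0.9988
N(−d₂) = N(2.25) = 0.9878;  N(−d₁) = N(2.13) = 0.9834
P = 18·0.9988·0.9878 − 14·0.9972·0.9834 = 17.7591 − 13.7291 = 4.0300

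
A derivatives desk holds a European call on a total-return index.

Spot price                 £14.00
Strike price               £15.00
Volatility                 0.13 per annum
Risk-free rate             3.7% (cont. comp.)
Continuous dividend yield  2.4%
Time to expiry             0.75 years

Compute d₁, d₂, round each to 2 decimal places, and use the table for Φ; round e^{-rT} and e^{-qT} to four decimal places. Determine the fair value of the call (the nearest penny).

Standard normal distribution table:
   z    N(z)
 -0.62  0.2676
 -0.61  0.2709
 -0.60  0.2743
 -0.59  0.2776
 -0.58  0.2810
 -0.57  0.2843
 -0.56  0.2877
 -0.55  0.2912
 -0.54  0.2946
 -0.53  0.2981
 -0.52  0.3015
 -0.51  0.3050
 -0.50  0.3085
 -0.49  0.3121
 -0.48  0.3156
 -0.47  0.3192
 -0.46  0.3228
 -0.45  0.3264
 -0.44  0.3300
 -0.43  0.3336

σ√T = 0.13·√0.75 = 0.1126
d₁ = [ln(14/15) + (0.037 − 0.024 + ½·0.13²)·0.75] / (σ√T) = (-0.0690 + 0.0161) / 0.1126 = -0.4699 → -0.47
d₂ = -0.4699 − 0.1126 = -0.5825 → -0.58
exp(−qT) = exp(−0.024·0.75) = 0.9822;  exp(−rT) = exp(−0.037·0.75) = 0.9726
N(d₁) = N(-0.47) = 0.3192;  N(d₂) = N(-0.58) = 0.2810
C = 14·0.9822·0.3192 − 15·0.9726·0.2810 = 4.3893 − 4.0995 = 0.2897

£0.29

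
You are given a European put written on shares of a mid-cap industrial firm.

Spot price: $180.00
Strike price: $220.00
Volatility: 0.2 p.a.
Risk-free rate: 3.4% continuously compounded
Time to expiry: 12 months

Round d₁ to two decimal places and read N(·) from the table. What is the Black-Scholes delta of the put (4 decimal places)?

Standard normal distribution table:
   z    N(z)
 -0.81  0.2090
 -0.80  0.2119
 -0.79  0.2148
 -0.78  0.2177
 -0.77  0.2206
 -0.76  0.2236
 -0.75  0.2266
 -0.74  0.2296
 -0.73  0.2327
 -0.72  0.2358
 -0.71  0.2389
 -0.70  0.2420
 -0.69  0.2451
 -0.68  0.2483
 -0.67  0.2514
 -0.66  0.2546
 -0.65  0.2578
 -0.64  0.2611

-0.7673

σ√T = 0.2 × 1.0000 = 0.2000
d₁ = [ln(180/220) + (0.034 + 0.2²/2)·1] / 0.2000 = [-0.2007 + 0.0540] / 0.2000 = -0.7334 ≈ -0.73
N(d₁) = N(-0.73) = 0.2327
Δ_put = N(d₁) − 1 = 0.2327 − 1 = -0.7673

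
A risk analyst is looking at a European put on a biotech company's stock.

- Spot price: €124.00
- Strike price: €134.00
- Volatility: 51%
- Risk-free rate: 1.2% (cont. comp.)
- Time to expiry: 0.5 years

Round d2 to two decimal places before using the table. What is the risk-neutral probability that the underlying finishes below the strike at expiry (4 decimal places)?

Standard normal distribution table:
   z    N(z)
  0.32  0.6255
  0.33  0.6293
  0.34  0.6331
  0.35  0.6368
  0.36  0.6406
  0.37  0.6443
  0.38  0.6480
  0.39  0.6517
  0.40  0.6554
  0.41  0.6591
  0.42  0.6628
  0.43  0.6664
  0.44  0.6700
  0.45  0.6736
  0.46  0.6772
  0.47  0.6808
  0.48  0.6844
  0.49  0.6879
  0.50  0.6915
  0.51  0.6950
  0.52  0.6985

0.6480

σ√T = 0.51·√0.5 = 0.3606
ln(S/K) + (r + σ²/2)T = ln(124/134) + (0.012 + 0.51²/2)·0.5 = -0.0776 + 0.0710 = -0.0065
d₁ = -0.0065 / 0.3606 = -0.0181 which rounds to -0.02
d₂ = d₁ − σ√T = -0.0181 − 0.3606 = -0.3787 which rounds to -0.38
Pr(exercise) under Q = N(−d₂) = N(0.38) = 0.6480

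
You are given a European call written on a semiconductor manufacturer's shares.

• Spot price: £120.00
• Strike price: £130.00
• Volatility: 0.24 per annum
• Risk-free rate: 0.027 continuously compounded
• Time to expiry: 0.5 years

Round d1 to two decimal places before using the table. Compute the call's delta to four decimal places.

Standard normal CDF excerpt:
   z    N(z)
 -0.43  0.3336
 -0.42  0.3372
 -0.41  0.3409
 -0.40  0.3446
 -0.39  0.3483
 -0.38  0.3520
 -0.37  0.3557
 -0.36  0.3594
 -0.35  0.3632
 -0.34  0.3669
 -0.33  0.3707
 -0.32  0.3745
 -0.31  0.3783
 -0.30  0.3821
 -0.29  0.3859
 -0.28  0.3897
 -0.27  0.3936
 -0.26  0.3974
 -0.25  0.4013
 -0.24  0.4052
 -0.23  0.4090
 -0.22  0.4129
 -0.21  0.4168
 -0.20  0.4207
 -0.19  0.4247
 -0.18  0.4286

0.3783

σ√T = 0.24·√0.5 = 0.1697
d₁ = [ln(120/130) + (0.027 + ½·0.24²)·0.5] / (σ√T) = (-0.0800 + 0.0279) / 0.1697 = -0.3073 ⇒ -0.31
N(d₁) = N(-0.31) = 0.3783
Δ_call = N(d₁) = 0.3783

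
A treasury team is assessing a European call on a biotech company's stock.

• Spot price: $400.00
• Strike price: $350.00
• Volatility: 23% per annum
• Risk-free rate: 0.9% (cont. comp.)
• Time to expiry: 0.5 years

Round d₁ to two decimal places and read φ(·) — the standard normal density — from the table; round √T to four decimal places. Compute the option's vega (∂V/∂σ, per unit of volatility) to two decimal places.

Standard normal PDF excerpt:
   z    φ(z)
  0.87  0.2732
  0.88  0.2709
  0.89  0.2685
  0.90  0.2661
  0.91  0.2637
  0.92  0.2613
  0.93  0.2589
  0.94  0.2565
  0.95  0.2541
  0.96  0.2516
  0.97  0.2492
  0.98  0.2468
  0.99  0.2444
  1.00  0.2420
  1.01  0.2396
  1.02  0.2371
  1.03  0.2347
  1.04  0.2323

σ√T = 0.23 × 0.7071 = 0.1626
d₁ = [ln(400/350) + (0.009 + 0.23²/2)·0.5] / 0.1626 = [0.1335 + 0.0177] / 0.1626 = 0.9300 ≈ 0.93
√T = √0.5 = 0.7071
φ(d₁) = φ(0.93) = 0.2589
vega = S·φ(d₁)·√T = 400·0.2589·0.7071 = 73.2273

73.23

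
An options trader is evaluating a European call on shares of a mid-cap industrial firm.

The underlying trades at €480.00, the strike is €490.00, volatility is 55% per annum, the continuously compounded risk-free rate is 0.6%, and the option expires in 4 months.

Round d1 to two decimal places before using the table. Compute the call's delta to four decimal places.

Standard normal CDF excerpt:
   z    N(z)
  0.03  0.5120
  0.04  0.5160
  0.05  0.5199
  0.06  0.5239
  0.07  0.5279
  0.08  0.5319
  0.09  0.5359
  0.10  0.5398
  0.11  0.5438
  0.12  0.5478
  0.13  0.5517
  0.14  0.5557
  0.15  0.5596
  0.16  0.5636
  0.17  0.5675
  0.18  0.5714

0.5398

T = 0.3333;  σ√T = 0.3175
d₁ = [ln(480/490) + (0.006 + 0.55²/2)·0.3333] / 0.3175 = [-0.0206 + 0.0524] / 0.3175 = 0.1001 ⇒ 0.10
N(d₁) = N(0.10) = 0.5398
Δ_call = N(d₁) = 0.5398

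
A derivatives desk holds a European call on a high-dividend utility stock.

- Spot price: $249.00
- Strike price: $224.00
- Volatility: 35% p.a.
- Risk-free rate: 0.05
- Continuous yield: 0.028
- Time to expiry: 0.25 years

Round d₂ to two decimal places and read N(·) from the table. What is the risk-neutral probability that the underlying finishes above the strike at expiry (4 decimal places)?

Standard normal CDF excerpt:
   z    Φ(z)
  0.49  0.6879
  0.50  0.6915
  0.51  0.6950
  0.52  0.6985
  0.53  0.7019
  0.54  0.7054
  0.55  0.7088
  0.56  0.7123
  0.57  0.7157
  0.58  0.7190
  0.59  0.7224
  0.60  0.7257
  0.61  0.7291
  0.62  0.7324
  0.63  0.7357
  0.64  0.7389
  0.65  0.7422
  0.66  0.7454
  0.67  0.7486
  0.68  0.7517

σ√T = 0.35·√0.25 = 0.1750
d₁ = [ln(249/224) + (0.05 − 0.028 + 0.35²/2)·0.25] / 0.1750 = [0.1058 + 0.0208] / 0.1750 = 0.7235 → 0.72
d₂ = d₁ − σ√T = 0.7235 − 0.1750 = 0.5485 → 0.55
Pr(exercise) under Q = N(d₂) = 0.7088

0.7088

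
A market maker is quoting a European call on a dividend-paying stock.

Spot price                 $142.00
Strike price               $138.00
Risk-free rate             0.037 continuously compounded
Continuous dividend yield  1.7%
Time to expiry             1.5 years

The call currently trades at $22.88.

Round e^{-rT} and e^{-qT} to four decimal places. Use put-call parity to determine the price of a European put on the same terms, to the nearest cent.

exp(−qT) = exp(−0.017·1.5) = 0.9748;  exp(−rT) = exp(−0.037·1.5) = 0.9460
Put-call parity: C − P = S·e^(−qT) − K·e^(−rT) = 142·0.9748 − 138·0.9460 = 138.4216 − 130.5480 = 7.8736
P = C − (C − P) = 22.88 − (7.8736) = 15.0064

$15.01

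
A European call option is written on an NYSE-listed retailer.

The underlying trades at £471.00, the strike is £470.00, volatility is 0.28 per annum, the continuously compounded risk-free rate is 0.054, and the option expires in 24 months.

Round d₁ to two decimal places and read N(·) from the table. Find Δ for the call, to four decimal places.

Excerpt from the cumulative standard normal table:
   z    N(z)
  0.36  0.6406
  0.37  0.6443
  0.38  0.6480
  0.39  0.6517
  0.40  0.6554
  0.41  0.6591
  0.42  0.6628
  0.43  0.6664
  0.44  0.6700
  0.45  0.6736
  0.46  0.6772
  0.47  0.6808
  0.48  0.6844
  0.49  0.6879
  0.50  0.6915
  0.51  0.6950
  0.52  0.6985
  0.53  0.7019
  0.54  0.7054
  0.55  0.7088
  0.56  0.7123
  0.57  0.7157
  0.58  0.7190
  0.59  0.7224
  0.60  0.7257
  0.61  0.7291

0.6844

σ√T = 0.28·√2 = 0.3960
d₁ = [ln(471/470) + (0.054 + ½·0.28²)·2] / (σ√T) = (0.0021 + 0.1864) / 0.3960 = 0.4761 ≈ 0.48
N(d₁) = N(0.48) = 0.6844
Δ_call = N(d₁) = 0.6844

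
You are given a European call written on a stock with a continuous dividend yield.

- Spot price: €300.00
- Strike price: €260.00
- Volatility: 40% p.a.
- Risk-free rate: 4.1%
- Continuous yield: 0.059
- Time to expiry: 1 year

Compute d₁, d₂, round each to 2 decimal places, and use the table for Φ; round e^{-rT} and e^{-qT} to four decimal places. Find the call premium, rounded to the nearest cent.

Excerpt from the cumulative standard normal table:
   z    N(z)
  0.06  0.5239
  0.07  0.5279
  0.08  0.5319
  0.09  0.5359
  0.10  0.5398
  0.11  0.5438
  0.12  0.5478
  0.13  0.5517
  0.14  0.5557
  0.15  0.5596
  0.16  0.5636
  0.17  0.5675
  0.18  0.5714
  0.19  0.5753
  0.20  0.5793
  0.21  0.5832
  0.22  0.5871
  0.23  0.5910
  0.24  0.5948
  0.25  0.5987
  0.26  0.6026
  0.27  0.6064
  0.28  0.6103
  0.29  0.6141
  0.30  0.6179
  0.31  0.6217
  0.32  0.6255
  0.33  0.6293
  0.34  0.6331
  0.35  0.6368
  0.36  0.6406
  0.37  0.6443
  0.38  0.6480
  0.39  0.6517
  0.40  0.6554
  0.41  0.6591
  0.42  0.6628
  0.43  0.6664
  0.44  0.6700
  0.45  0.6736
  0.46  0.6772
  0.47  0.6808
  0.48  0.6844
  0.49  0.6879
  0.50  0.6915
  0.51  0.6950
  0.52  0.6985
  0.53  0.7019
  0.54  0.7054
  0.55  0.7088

€60.85

T = 1;  σ√T = 0.4000
d₁ = [ln(300/260) + (0.041 − 0.059 + 0.4²/2)·1] / 0.4000 = [0.1431 + 0.0620] / 0.4000 = 0.5128 which rounds to 0.51
d₂ = d₁ − σ√T = 0.5128 − 0.4000 = 0.1128 which rounds to 0.11
e^(−qT) = e^(−0.059·1) = 0.9427;  e^(−rT) = e^(−0.041·1) = 0.9598
N(d₁) = N(0.51) = 0.6950;  N(d₂) = N(0.11) = 0.5438
C = 300·0.9427·0.6950 − 260·0.9598·0.5438 = 196.5529 − 135.7042 = 60.8487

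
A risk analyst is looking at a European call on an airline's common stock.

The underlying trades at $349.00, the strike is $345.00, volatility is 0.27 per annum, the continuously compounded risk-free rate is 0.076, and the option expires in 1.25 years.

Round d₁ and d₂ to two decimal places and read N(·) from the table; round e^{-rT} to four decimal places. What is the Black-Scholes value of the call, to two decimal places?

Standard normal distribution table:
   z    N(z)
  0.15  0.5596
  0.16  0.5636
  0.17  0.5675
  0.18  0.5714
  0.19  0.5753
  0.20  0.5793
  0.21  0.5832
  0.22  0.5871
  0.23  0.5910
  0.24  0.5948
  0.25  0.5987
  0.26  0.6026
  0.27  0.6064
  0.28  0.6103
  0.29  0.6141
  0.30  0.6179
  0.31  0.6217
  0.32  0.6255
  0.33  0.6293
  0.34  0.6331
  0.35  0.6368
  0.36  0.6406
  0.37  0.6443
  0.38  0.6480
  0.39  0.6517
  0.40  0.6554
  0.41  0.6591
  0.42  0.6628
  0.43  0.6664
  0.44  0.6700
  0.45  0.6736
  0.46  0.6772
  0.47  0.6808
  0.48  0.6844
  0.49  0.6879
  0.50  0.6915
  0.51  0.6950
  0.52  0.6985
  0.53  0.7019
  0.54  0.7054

T = 1.25;  σ√T = 0.3019
d₁ = [ln(349/345) + (0.076 + 0.27²/2)·1.25] / 0.3019 = [0.0115 + 0.1406] / 0.3019 = 0.5038 ≈ 0.50
d₂ = d₁ − σ√T = 0.5038 − 0.3019 = 0.2020 ≈ 0.20
exp(−rT) = exp(−0.076·1.25) = 0.9094
N(d₁) = N(0.50) = 0.6915;  N(d₂) = N(0.20) = 0.5793
C = 349·0.6915 − 345·0.9094·0.5793 = 241.3335 − 181.7513 = 59.5822

$59.58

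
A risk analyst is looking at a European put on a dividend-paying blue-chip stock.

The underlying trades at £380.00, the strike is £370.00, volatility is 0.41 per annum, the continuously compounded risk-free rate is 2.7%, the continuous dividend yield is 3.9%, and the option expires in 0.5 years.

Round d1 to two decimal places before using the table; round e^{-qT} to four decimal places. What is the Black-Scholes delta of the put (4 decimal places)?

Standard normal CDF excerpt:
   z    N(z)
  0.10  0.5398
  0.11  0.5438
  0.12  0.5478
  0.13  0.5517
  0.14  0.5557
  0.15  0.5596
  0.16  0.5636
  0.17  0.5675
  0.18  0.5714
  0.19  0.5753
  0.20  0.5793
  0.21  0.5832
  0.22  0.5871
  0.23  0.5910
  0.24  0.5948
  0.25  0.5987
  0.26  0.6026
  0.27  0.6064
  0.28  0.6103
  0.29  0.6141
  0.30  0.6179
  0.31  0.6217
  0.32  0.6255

T = 0.5;  σ√T = 0.2899
d₁ = [ln(380/370) + (0.027 − 0.039 + ½·0.41²)·0.5] / (σ√T) = (0.0267 + 0.0360) / 0.2899 = 0.2162 ≈ 0.22
N(d₁) = N(0.22) = 0.5871
Δ_put = e^(−qT)·(N(d₁) − 1) = 0.9807·(0.5871 − 1) = -0.4049

-0.4049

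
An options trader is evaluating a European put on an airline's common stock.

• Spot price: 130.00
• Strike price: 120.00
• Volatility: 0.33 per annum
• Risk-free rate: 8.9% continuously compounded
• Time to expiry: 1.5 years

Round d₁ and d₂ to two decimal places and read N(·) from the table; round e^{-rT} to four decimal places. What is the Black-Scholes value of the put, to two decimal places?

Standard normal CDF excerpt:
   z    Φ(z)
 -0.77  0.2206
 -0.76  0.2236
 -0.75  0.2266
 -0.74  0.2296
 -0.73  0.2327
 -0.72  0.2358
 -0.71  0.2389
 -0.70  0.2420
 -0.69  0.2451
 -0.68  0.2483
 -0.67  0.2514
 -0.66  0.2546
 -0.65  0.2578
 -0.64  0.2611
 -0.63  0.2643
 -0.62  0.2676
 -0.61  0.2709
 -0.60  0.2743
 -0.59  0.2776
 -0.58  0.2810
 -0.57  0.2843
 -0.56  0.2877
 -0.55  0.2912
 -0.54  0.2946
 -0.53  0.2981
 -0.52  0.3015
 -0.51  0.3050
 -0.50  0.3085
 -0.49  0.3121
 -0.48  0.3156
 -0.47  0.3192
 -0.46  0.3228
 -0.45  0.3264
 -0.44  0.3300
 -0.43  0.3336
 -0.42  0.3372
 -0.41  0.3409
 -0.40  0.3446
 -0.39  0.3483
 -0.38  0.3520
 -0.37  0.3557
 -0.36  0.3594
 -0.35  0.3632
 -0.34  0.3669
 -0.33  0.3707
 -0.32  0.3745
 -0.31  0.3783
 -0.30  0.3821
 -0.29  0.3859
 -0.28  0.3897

8.67

σ√T = 0.33 × 1.2247 = 0.4042
ln(S/K) + (r + σ²/2)T = ln(130/120) + (0.089 + 0.33²/2)·1.5 = 0.0800 + 0.2152 = 0.2952
d₁ = 0.2952 / 0.4042 = 0.7304 ⇒ 0.73
d₂ = d₁ − σ√T = 0.7304 − 0.4042 = 0.3263 ⇒ 0.33
e^(−rT) = e^(−0.089·1.5) = 0.8750
P = 120·0.8750·N(-0.33) − 130·N(-0.73) = 120·0.8750·0.3707 − 130·0.2327 = 38.9235 − 30.2510 = 8.6725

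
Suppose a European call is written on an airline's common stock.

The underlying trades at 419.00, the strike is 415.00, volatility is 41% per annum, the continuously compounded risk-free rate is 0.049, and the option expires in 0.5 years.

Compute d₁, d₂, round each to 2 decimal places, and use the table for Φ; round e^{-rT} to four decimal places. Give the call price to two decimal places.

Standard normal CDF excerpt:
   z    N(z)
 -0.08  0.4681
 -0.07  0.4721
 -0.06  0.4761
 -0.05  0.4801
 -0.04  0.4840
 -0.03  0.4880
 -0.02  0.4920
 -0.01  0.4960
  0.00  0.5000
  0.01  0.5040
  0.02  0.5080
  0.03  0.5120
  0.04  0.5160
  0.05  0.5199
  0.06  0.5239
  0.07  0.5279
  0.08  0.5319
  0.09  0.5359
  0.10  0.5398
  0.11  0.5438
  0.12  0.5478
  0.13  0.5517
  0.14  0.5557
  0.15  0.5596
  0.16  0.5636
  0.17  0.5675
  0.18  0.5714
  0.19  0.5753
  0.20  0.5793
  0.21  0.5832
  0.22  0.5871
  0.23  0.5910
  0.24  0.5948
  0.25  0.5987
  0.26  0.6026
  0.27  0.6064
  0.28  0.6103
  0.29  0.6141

54.87

σ√T = 0.41 × 0.7071 = 0.2899
d₁ = [ln(419/415) + (0.049 + ½·0.41²)·0.5] / (σ√T) = (0.0096 + 0.0665) / 0.2899 = 0.2626 ≈ 0.26
d₂ = 0.2626 − 0.2899 = -0.0274 ≈ -0.03
exp(−rT) = exp(−0.049·0.5) = 0.9758
N(d₁) = N(0.26) = 0.6026;  N(d₂) = N(-0.03) = 0.4880
C = 419·0.6026 − 415·0.9758·0.4880 = 252.4894 − 197.6190 = 54.8704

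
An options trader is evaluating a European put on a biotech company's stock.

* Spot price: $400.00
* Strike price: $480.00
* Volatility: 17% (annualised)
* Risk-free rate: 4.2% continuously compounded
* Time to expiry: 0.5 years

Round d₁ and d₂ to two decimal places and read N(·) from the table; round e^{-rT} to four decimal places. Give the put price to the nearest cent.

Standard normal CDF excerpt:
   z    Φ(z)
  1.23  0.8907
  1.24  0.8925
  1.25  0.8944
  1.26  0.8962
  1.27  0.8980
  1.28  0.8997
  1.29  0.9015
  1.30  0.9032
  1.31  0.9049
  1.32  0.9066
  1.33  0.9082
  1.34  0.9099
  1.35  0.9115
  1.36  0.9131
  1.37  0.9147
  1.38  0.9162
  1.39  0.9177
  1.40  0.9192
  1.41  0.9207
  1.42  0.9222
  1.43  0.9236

T = 0.5;  σ√T = 0.1202
d₁ = [ln(400/480) + (0.042 + ½·0.17²)·0.5] / (σ√T) = (-0.1823 + 0.0282) / 0.1202 = -1.2819 ⇒ -1.28
d₂ = -1.2819 − 0.1202 = -1.4021 ⇒ -1.40
e^(−rT) = e^(−0.042·0.5) = 0.9792
N(−d₂) = N(1.40) = 0.9192;  N(−d₁) = N(1.28) = 0.8997
P = 480·0.9792·0.9192 − 400·0.8997 = 432.0387 − 359.8800 = 72.1587

$72.16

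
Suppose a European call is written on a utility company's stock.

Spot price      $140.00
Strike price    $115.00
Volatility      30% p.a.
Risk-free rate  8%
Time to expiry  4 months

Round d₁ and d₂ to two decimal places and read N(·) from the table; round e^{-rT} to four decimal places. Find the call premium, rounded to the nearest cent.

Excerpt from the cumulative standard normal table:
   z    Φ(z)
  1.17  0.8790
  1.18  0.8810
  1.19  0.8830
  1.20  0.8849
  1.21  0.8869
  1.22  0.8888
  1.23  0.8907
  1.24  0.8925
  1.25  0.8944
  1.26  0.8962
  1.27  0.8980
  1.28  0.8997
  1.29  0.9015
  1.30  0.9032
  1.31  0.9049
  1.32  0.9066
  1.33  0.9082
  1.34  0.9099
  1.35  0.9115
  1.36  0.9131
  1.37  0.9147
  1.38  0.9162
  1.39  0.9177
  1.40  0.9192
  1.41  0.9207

$29.18

σ√T = 0.3 × 0.5774 = 0.1732
d₁ = [ln(140/115) + (0.08 + ½·0.3²)·0.3333] / (σ√T) = (0.1967 + 0.0417) / 0.1732 = 1.3763 ⇒ 1.38
d₂ = 1.3763 − 0.1732 = 1.2031 ⇒ 1.20
exp(−rT) = exp(−0.08·0.3333) = 0.9737
C = 140·N(1.38) − 115·0.9737·N(1.20) = 140·0.9162 − 115·0.9737·0.8849 = 128.2680 − 99.0871 = 29.1809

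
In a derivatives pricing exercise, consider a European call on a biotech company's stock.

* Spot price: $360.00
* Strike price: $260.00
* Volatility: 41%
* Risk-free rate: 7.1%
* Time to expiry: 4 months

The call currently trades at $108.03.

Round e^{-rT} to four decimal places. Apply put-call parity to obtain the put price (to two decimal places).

exp(−rT) = exp(−0.071·0.3333) = 0.9766
Put-call parity: C − P = S − K·e^(−rT) = 360 − 260·0.9766 = 360 − 253.9160 = 106.0840
P = C − (C − P) = 108.03 − (106.0840) = 1.9460

$1.95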